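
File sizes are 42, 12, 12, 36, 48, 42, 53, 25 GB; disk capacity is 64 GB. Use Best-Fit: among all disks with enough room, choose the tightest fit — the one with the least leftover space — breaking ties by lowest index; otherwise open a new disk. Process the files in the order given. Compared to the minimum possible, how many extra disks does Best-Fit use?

Best-Fit: [42,12] [12,36] [48] [42] [53] [25] → 6 disks.
Total size 270 GB; any packing needs at least ⌈270/64⌉ = 5 disks.
An optimal packing achieves that bound: [53] [48,12] [42,12] [42] [36,25] → 5 disks.
Excess: 6 − 5 = 1.

1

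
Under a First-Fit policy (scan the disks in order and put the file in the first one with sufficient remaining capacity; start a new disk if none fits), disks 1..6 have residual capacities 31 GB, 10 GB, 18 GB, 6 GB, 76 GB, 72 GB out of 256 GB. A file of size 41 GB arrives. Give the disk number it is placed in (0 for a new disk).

5

Disks with room: disk 5 (76 GB), disk 6 (72 GB).
The first with room is disk 5.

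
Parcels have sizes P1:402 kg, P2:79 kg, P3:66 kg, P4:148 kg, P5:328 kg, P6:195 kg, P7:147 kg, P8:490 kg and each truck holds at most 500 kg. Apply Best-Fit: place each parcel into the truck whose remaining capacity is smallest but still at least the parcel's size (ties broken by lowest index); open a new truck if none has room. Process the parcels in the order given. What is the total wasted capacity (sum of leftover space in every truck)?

145

truck 1: place P1 (402 kg), 98 kg left
truck 1: place P2 (79 kg), 19 kg left
truck 2: place P3 (66 kg), 434 kg left
truck 2: place P4 (148 kg), 286 kg left
truck 3: place P5 (328 kg), 172 kg left
truck 2: place P6 (195 kg), 91 kg left
truck 3: place P7 (147 kg), 25 kg left
truck 4: place P8 (490 kg), 10 kg left
4 trucks × 500 kg = 2000 kg; used 1855 kg; unused 145 kg.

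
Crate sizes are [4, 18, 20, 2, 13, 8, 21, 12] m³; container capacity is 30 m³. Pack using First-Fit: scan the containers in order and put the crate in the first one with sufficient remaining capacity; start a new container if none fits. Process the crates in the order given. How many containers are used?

container 1: place 4 m³, 26 m³ left
container 1: place 18 m³, 8 m³ left
container 2: place 20 m³, 10 m³ left
container 1: place 2 m³, 6 m³ left
container 3: place 13 m³, 17 m³ left
container 2: place 8 m³, 2 m³ left
container 4: place 21 m³, 9 m³ left
container 3: place 12 m³, 5 m³ left

4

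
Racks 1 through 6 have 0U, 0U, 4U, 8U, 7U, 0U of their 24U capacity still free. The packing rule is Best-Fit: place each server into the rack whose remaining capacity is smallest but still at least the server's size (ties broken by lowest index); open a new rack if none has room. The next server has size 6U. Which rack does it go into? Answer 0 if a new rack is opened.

Racks with room: rack 4 (8U), rack 5 (7U).
Tightest fit is rack 5 with 7U free.

5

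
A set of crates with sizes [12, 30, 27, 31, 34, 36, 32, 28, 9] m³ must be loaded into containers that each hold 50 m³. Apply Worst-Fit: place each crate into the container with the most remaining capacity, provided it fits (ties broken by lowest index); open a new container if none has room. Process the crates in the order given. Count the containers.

7

container 1: place 12 m³, 38 m³ left
container 1: place 30 m³, 8 m³ left
container 2: place 27 m³, 23 m³ left
container 3: place 31 m³, 19 m³ left
container 4: place 34 m³, 16 m³ left
container 5: place 36 m³, 14 m³ left
container 6: place 32 m³, 18 m³ left
container 7: place 28 m³, 22 m³ left
container 2: place 9 m³, 14 m³ left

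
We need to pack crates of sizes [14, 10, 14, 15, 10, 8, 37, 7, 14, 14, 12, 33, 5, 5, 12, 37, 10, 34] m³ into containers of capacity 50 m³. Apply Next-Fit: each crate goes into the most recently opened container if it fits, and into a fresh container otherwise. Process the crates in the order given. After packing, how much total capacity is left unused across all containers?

container 1: place 14 m³, 36 m³ left
container 1: place 10 m³, 26 m³ left
container 1: place 14 m³, 12 m³ left
container 2: place 15 m³, 35 m³ left
container 2: place 10 m³, 25 m³ left
container 2: place 8 m³, 17 m³ left
container 3: place 37 m³, 13 m³ left
container 3: place 7 m³, 6 m³ left
container 4: place 14 m³, 36 m³ left
container 4: place 14 m³, 22 m³ left
container 4: place 12 m³, 10 m³ left
container 5: place 33 m³, 17 m³ left
container 5: place 5 m³, 12 m³ left
container 5: place 5 m³, 7 m³ left
container 6: place 12 m³, 38 m³ left
container 6: place 37 m³, 1 m³ left
container 7: place 10 m³, 40 m³ left
container 7: place 34 m³, 6 m³ left
7 containers × 50 m³ = 350 m³; used 291 m³; unused 59 m³.

59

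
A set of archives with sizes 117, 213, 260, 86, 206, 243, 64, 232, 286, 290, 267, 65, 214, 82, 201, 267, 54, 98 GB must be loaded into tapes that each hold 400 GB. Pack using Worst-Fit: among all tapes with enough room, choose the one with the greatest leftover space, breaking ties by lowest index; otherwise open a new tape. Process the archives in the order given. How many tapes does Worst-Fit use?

tape 1: place 117 GB, 283 GB left
tape 1: place 213 GB, 70 GB left
tape 2: place 260 GB, 140 GB left
tape 2: place 86 GB, 54 GB left
tape 3: place 206 GB, 194 GB left
tape 4: place 243 GB, 157 GB left
tape 3: place 64 GB, 130 GB left
tape 5: place 232 GB, 168 GB left
tape 6: place 286 GB, 114 GB left
tape 7: place 290 GB, 110 GB left
tape 8: place 267 GB, 133 GB left
tape 5: place 65 GB, 103 GB left
tape 9: place 214 GB, 186 GB left
tape 9: place 82 GB, 104 GB left
tape 10: place 201 GB, 199 GB left
tape 11: place 267 GB, 133 GB left
tape 10: place 54 GB, 145 GB left
tape 4: place 98 GB, 59 GB left

11 tapes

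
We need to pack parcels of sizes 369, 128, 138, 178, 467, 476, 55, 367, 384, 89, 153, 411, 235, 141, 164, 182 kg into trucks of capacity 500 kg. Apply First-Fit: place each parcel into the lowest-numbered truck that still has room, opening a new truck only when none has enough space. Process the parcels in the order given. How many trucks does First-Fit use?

Put 369 kg in truck 1; 131 kg remain.
Put 128 kg in truck 1; 3 kg remain.
Put 138 kg in truck 2; 362 kg remain.
Put 178 kg in truck 2; 184 kg remain.
Put 467 kg in truck 3; 33 kg remain.
Put 476 kg in truck 4; 24 kg remain.
Put 55 kg in truck 2; 129 kg remain.
Put 367 kg in truck 5; 133 kg remain.
Put 384 kg in truck 6; 116 kg remain.
Put 89 kg in truck 2; 40 kg remain.
Put 153 kg in truck 7; 347 kg remain.
Put 411 kg in truck 8; 89 kg remain.
Put 235 kg in truck 7; 112 kg remain.
Put 141 kg in truck 9; 359 kg remain.
Put 164 kg in truck 9; 195 kg remain.
Put 182 kg in truck 9; 13 kg remain.
Final trucks: [369,128] [138,178,55,89] [467] [476] [367] [384] [153,235] [411] [141,164,182].

9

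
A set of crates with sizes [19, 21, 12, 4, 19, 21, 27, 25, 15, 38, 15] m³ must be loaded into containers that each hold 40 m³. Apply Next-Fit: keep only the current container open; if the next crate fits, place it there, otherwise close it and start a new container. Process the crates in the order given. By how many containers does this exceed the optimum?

1

Next-Fit: [19,21] [12,4,19] [21] [27] [25,15] [38] [15] → 7 containers.
Total size 216 m³; any packing needs at least ⌈216/40⌉ = 6 containers.
An optimal packing achieves that bound: [38] [27,12] [25,15] [21,19] [21,19] [15,4] → 6 containers.
Excess: 7 − 6 = 1.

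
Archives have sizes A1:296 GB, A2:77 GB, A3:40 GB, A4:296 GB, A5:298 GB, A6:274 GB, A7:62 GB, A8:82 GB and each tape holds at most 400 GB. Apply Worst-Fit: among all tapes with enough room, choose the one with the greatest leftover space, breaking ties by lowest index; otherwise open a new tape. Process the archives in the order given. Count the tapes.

Put A1 (296 GB) in tape 1; 104 GB remain.
Put A2 (77 GB) in tape 1; 27 GB remain.
Put A3 (40 GB) in tape 2; 360 GB remain.
Put A4 (296 GB) in tape 2; 64 GB remain.
Put A5 (298 GB) in tape 3; 102 GB remain.
Put A6 (274 GB) in tape 4; 126 GB remain.
Put A7 (62 GB) in tape 4; 64 GB remain.
Put A8 (82 GB) in tape 3; 20 GB remain.
Final tapes: [296,77] [40,296] [298,82] [274,62].

4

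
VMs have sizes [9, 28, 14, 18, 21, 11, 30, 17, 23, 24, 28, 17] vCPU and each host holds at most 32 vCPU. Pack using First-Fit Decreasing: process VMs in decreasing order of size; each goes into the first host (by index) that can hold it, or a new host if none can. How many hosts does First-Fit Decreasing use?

Sorted descending: 30, 28, 28, 24, 23, 21, 18, 17, 17, 14, 11, 9.
host 1: place 30 vCPU, 2 vCPU left
host 2: place 28 vCPU, 4 vCPU left
host 3: place 28 vCPU, 4 vCPU left
host 4: place 24 vCPU, 8 vCPU left
host 5: place 23 vCPU, 9 vCPU left
host 6: place 21 vCPU, 11 vCPU left
host 7: place 18 vCPU, 14 vCPU left
host 8: place 17 vCPU, 15 vCPU left
host 9: place 17 vCPU, 15 vCPU left
host 7: place 14 vCPU, 0 vCPU left
host 6: place 11 vCPU, 0 vCPU left
host 5: place 9 vCPU, 0 vCPU left
Final hosts: [30] [28] [28] [24] [23,9] [21,11] [18,14] [17] [17].

9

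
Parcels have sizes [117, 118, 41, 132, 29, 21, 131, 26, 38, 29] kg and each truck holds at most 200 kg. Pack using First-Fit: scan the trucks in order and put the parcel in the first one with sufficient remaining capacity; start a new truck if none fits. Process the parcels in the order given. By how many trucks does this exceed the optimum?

First-Fit: [117,41,29] [118,21,26,29] [132,38] [131] → 4 trucks.
Total size 682 kg; any packing needs at least ⌈682/200⌉ = 4 trucks.
So 4 is already optimal.

0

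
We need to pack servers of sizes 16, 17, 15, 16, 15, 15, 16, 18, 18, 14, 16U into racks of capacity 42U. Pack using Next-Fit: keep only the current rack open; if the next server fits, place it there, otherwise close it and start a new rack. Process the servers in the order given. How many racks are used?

6 racks

16U → rack 1 (remaining 26U)
17U → rack 1 (remaining 9U)
15U → rack 2 (remaining 27U)
16U → rack 2 (remaining 11U)
15U → rack 3 (remaining 27U)
15U → rack 3 (remaining 12U)
16U → rack 4 (remaining 26U)
18U → rack 4 (remaining 8U)
18U → rack 5 (remaining 24U)
14U → rack 5 (remaining 10U)
16U → rack 6 (remaining 26U)
Final racks: [16,17] [15,16] [15,15] [16,18] [18,14] [16].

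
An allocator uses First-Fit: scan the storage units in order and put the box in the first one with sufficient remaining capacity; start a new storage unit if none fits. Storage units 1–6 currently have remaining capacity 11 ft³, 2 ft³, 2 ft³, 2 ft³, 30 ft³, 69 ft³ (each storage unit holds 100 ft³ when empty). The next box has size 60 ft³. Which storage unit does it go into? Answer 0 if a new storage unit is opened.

6

Storage units with room: storage unit 6 (69 ft³).
The first with room is storage unit 6.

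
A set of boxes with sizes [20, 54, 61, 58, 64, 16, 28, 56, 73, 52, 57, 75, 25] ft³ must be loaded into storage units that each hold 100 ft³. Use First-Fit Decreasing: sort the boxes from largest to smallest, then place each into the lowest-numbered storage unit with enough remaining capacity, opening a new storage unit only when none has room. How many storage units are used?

9 storage units

Sorted descending: 75, 73, 64, 61, 58, 57, 56, 54, 52, 28, 25, 20, 16.
Put 75 ft³ in storage unit 1; 25 ft³ remain.
Put 73 ft³ in storage unit 2; 27 ft³ remain.
Put 64 ft³ in storage unit 3; 36 ft³ remain.
Put 61 ft³ in storage unit 4; 39 ft³ remain.
Put 58 ft³ in storage unit 5; 42 ft³ remain.
Put 57 ft³ in storage unit 6; 43 ft³ remain.
Put 56 ft³ in storage unit 7; 44 ft³ remain.
Put 54 ft³ in storage unit 8; 46 ft³ remain.
Put 52 ft³ in storage unit 9; 48 ft³ remain.
Put 28 ft³ in storage unit 3; 8 ft³ remain.
Put 25 ft³ in storage unit 1; 0 ft³ remain.
Put 20 ft³ in storage unit 2; 7 ft³ remain.
Put 16 ft³ in storage unit 4; 23 ft³ remain.
Final storage units: [75,25] [73,20] [64,28] [61,16] [58] [57] [56] [54] [52].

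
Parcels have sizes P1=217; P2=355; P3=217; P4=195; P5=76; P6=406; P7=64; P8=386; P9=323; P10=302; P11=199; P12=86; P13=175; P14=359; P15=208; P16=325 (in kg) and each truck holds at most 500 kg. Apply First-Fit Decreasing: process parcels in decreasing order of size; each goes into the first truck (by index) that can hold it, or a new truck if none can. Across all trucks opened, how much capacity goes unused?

607

Sorted descending: 406, 386, 359, 355, 325, 323, 302, 217, 217, 208, 199, 195, 175, 86, 76, 64.
406 kg → truck 1 (remaining 94 kg)
386 kg → truck 2 (remaining 114 kg)
359 kg → truck 3 (remaining 141 kg)
355 kg → truck 4 (remaining 145 kg)
325 kg → truck 5 (remaining 175 kg)
323 kg → truck 6 (remaining 177 kg)
302 kg → truck 7 (remaining 198 kg)
217 kg → truck 8 (remaining 283 kg)
217 kg → truck 8 (remaining 66 kg)
208 kg → truck 9 (remaining 292 kg)
199 kg → truck 9 (remaining 93 kg)
195 kg → truck 7 (remaining 3 kg)
175 kg → truck 5 (remaining 0 kg)
86 kg → truck 1 (remaining 8 kg)
76 kg → truck 2 (remaining 38 kg)
64 kg → truck 3 (remaining 77 kg)
9 trucks × 500 kg = 4500 kg; used 3893 kg; unused 607 kg.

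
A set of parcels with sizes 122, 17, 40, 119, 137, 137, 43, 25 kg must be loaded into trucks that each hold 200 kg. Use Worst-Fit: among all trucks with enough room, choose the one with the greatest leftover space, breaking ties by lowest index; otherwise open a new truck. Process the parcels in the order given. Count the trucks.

4

truck 1: place 122 kg, 78 kg left
truck 1: place 17 kg, 61 kg left
truck 1: place 40 kg, 21 kg left
truck 2: place 119 kg, 81 kg left
truck 3: place 137 kg, 63 kg left
truck 4: place 137 kg, 63 kg left
truck 2: place 43 kg, 38 kg left
truck 3: place 25 kg, 38 kg left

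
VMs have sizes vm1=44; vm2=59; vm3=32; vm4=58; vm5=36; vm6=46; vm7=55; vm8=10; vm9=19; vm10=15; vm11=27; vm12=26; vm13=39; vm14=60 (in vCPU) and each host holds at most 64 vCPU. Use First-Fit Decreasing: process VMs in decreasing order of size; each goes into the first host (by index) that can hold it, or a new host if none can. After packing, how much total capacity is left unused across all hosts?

Sorted descending: 60, 59, 58, 55, 46, 44, 39, 36, 32, 27, 26, 19, 15, 10.
Put 60 vCPU in host 1; 4 vCPU remain.
Put 59 vCPU in host 2; 5 vCPU remain.
Put 58 vCPU in host 3; 6 vCPU remain.
Put 55 vCPU in host 4; 9 vCPU remain.
Put 46 vCPU in host 5; 18 vCPU remain.
Put 44 vCPU in host 6; 20 vCPU remain.
Put 39 vCPU in host 7; 25 vCPU remain.
Put 36 vCPU in host 8; 28 vCPU remain.
Put 32 vCPU in host 9; 32 vCPU remain.
Put 27 vCPU in host 8; 1 vCPU remain.
Put 26 vCPU in host 9; 6 vCPU remain.
Put 19 vCPU in host 6; 1 vCPU remain.
Put 15 vCPU in host 5; 3 vCPU remain.
Put 10 vCPU in host 7; 15 vCPU remain.
9 hosts × 64 vCPU = 576 vCPU; used 526 vCPU; unused 50 vCPU.

50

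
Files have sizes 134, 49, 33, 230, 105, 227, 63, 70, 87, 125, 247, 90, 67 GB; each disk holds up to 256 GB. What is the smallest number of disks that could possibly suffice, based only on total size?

6

Total size = 134 + 49 + 33 + 230 + 105 + 227 + 63 + 70 + 87 + 125 + 247 + 90 + 67 = 1527 GB.
⌈1527 / 256⌉ = 6.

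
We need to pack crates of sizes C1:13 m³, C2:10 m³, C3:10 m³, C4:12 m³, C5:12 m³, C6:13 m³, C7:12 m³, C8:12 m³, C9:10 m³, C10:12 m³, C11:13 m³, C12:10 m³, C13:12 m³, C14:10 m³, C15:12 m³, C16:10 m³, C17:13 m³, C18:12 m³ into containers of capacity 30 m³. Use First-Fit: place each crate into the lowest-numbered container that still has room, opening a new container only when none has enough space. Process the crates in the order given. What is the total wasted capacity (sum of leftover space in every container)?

Put C1 (13 m³) in container 1; 17 m³ remain.
Put C2 (10 m³) in container 1; 7 m³ remain.
Put C3 (10 m³) in container 2; 20 m³ remain.
Put C4 (12 m³) in container 2; 8 m³ remain.
Put C5 (12 m³) in container 3; 18 m³ remain.
Put C6 (13 m³) in container 3; 5 m³ remain.
Put C7 (12 m³) in container 4; 18 m³ remain.
Put C8 (12 m³) in container 4; 6 m³ remain.
Put C9 (10 m³) in container 5; 20 m³ remain.
Put C10 (12 m³) in container 5; 8 m³ remain.
Put C11 (13 m³) in container 6; 17 m³ remain.
Put C12 (10 m³) in container 6; 7 m³ remain.
Put C13 (12 m³) in container 7; 18 m³ remain.
Put C14 (10 m³) in container 7; 8 m³ remain.
Put C15 (12 m³) in container 8; 18 m³ remain.
Put C16 (10 m³) in container 8; 8 m³ remain.
Put C17 (13 m³) in container 9; 17 m³ remain.
Put C18 (12 m³) in container 9; 5 m³ remain.
9 containers × 30 m³ = 270 m³; used 208 m³; unused 62 m³.

62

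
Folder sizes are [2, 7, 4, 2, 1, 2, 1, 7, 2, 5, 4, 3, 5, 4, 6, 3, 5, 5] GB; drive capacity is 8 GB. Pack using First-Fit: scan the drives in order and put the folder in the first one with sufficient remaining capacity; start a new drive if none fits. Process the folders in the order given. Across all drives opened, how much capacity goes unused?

Put 2 GB in drive 1; 6 GB remain.
Put 7 GB in drive 2; 1 GB remain.
Put 4 GB in drive 1; 2 GB remain.
Put 2 GB in drive 1; 0 GB remain.
Put 1 GB in drive 2; 0 GB remain.
Put 2 GB in drive 3; 6 GB remain.
Put 1 GB in drive 3; 5 GB remain.
Put 7 GB in drive 4; 1 GB remain.
Put 2 GB in drive 3; 3 GB remain.
Put 5 GB in drive 5; 3 GB remain.
Put 4 GB in drive 6; 4 GB remain.
Put 3 GB in drive 3; 0 GB remain.
Put 5 GB in drive 7; 3 GB remain.
Put 4 GB in drive 6; 0 GB remain.
Put 6 GB in drive 8; 2 GB remain.
Put 3 GB in drive 5; 0 GB remain.
Put 5 GB in drive 9; 3 GB remain.
Put 5 GB in drive 10; 3 GB remain.
10 drives × 8 GB = 80 GB; used 68 GB; unused 12 GB.

12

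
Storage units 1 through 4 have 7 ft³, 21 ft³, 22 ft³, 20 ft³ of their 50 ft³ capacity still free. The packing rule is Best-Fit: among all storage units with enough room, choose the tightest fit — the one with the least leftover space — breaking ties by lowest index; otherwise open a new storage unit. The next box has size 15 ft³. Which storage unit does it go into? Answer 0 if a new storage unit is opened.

Storage units with room: storage unit 2 (21 ft³), storage unit 3 (22 ft³), storage unit 4 (20 ft³).
Tightest fit is storage unit 4 with 20 ft³ free.

4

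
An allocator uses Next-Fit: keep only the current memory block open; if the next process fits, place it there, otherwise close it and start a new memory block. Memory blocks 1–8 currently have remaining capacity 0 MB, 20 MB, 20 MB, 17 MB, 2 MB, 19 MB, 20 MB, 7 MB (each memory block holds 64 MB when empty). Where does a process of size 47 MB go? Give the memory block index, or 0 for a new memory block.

Next-Fit only looks at memory block 8, which has 7 MB free.
47 MB does not fit, so a new memory block is opened.

0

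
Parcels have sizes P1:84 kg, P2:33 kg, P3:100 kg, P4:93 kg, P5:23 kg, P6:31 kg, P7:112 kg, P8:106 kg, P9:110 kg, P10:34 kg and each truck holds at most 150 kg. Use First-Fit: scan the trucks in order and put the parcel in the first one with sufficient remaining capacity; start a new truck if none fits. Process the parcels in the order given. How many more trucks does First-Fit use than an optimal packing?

0

First-Fit: [84,33,23] [100,31] [93,34] [112] [106] [110] → 6 trucks.
6 parcels exceed 75 kg (half the capacity), and no two of those can share a truck, so at least 6 trucks are needed.
So 6 is already optimal.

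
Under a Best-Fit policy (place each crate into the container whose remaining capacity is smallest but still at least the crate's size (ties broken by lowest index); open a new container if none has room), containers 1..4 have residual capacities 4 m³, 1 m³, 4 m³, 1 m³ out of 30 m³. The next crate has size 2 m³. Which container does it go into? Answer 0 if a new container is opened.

1

Containers with room: container 1 (4 m³), container 3 (4 m³).
Tightest fit is container 1 with 4 m³ free.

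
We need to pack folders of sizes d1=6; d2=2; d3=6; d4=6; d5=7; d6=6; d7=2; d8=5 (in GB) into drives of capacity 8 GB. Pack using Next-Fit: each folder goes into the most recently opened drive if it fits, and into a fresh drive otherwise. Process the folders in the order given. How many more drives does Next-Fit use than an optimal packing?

0

Next-Fit: [6,2] [6] [6] [7] [6,2] [5] → 6 drives.
6 folders exceed 4 GB (half the capacity), and no two of those can share a drive, so at least 6 drives are needed.
So 6 is already optimal.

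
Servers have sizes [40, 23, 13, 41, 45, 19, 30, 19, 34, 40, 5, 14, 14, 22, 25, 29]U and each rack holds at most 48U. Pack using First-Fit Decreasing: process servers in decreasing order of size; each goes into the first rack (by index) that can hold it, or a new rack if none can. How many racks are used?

10

Sorted descending: 45, 41, 40, 40, 34, 30, 29, 25, 23, 22, 19, 19, 14, 14, 13, 5.
45U → rack 1 (remaining 3U)
41U → rack 2 (remaining 7U)
40U → rack 3 (remaining 8U)
40U → rack 4 (remaining 8U)
34U → rack 5 (remaining 14U)
30U → rack 6 (remaining 18U)
29U → rack 7 (remaining 19U)
25U → rack 8 (remaining 23U)
23U → rack 8 (remaining 0U)
22U → rack 9 (remaining 26U)
19U → rack 7 (remaining 0U)
19U → rack 9 (remaining 7U)
14U → rack 5 (remaining 0U)
14U → rack 6 (remaining 4U)
13U → rack 10 (remaining 35U)
5U → rack 2 (remaining 2U)
Final racks: [45] [41,5] [40] [40] [34,14] [30,14] [29,19] [25,23] [22,19] [13].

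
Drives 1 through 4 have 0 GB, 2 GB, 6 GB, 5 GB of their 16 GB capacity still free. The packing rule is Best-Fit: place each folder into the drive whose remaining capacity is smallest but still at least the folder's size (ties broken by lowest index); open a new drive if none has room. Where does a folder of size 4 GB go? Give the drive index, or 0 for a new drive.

4

Drives with room: drive 3 (6 GB), drive 4 (5 GB).
Tightest fit is drive 4 with 5 GB free.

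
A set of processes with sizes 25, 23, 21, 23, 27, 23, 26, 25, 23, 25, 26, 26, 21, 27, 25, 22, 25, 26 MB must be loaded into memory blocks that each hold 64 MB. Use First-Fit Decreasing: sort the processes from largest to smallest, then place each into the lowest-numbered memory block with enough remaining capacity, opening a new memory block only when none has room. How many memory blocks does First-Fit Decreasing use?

Sorted descending: 27, 27, 26, 26, 26, 26, 25, 25, 25, 25, 25, 23, 23, 23, 23, 22, 21, 21.
Put 27 MB in memory block 1; 37 MB remain.
Put 27 MB in memory block 1; 10 MB remain.
Put 26 MB in memory block 2; 38 MB remain.
Put 26 MB in memory block 2; 12 MB remain.
Put 26 MB in memory block 3; 38 MB remain.
Put 26 MB in memory block 3; 12 MB remain.
Put 25 MB in memory block 4; 39 MB remain.
Put 25 MB in memory block 4; 14 MB remain.
Put 25 MB in memory block 5; 39 MB remain.
Put 25 MB in memory block 5; 14 MB remain.
Put 25 MB in memory block 6; 39 MB remain.
Put 23 MB in memory block 6; 16 MB remain.
Put 23 MB in memory block 7; 41 MB remain.
Put 23 MB in memory block 7; 18 MB remain.
Put 23 MB in memory block 8; 41 MB remain.
Put 22 MB in memory block 8; 19 MB remain.
Put 21 MB in memory block 9; 43 MB remain.
Put 21 MB in memory block 9; 22 MB remain.
Final memory blocks: [27,27] [26,26] [26,26] [25,25] [25,25] [25,23] [23,23] [23,22] [21,21].

9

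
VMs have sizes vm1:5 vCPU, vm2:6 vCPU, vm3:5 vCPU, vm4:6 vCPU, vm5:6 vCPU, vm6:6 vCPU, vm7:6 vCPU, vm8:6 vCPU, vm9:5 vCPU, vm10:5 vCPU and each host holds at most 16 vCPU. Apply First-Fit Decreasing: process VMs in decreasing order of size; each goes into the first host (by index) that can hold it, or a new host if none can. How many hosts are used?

5

Sorted descending: 6, 6, 6, 6, 6, 6, 5, 5, 5, 5.
host 1: place 6 vCPU, 10 vCPU left
host 1: place 6 vCPU, 4 vCPU left
host 2: place 6 vCPU, 10 vCPU left
host 2: place 6 vCPU, 4 vCPU left
host 3: place 6 vCPU, 10 vCPU left
host 3: place 6 vCPU, 4 vCPU left
host 4: place 5 vCPU, 11 vCPU left
host 4: place 5 vCPU, 6 vCPU left
host 4: place 5 vCPU, 1 vCPU left
host 5: place 5 vCPU, 11 vCPU left
Final hosts: [6,6] [6,6] [6,6] [5,5,5] [5].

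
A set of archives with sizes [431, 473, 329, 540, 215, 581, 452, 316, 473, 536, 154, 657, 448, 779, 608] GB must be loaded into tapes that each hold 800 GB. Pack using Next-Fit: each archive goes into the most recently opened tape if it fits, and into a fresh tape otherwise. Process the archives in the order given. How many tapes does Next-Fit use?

12 tapes

tape 1: place 431 GB, 369 GB left
tape 2: place 473 GB, 327 GB left
tape 3: place 329 GB, 471 GB left
tape 4: place 540 GB, 260 GB left
tape 4: place 215 GB, 45 GB left
tape 5: place 581 GB, 219 GB left
tape 6: place 452 GB, 348 GB left
tape 6: place 316 GB, 32 GB left
tape 7: place 473 GB, 327 GB left
tape 8: place 536 GB, 264 GB left
tape 8: place 154 GB, 110 GB left
tape 9: place 657 GB, 143 GB left
tape 10: place 448 GB, 352 GB left
tape 11: place 779 GB, 21 GB left
tape 12: place 608 GB, 192 GB left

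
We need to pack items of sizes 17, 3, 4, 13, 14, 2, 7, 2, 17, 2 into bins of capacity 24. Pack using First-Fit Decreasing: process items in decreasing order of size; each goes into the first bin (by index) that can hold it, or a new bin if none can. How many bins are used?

Sorted descending: 17, 17, 14, 13, 7, 4, 3, 2, 2, 2.
bin 1: place 17, 7 left
bin 2: place 17, 7 left
bin 3: place 14, 10 left
bin 4: place 13, 11 left
bin 1: place 7, 0 left
bin 2: place 4, 3 left
bin 2: place 3, 0 left
bin 3: place 2, 8 left
bin 3: place 2, 6 left
bin 3: place 2, 4 left

4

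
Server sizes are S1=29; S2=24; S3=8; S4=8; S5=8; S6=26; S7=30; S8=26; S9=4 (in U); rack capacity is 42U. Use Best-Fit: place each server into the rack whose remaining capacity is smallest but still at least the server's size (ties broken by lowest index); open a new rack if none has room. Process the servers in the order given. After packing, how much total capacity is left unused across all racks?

47

S1 (29U) → rack 1 (remaining 13U)
S2 (24U) → rack 2 (remaining 18U)
S3 (8U) → rack 1 (remaining 5U)
S4 (8U) → rack 2 (remaining 10U)
S5 (8U) → rack 2 (remaining 2U)
S6 (26U) → rack 3 (remaining 16U)
S7 (30U) → rack 4 (remaining 12U)
S8 (26U) → rack 5 (remaining 16U)
S9 (4U) → rack 1 (remaining 1U)
5 racks × 42U = 210U; used 163U; unused 47U.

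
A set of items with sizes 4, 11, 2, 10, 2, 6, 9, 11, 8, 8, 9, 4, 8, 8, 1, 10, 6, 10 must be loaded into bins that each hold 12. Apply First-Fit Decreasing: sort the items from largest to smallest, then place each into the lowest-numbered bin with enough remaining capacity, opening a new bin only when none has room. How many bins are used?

12

Sorted descending: 11, 11, 10, 10, 10, 9, 9, 8, 8, 8, 8, 6, 6, 4, 4, 2, 2, 1.
Put 11 in bin 1; 1 remain.
Put 11 in bin 2; 1 remain.
Put 10 in bin 3; 2 remain.
Put 10 in bin 4; 2 remain.
Put 10 in bin 5; 2 remain.
Put 9 in bin 6; 3 remain.
Put 9 in bin 7; 3 remain.
Put 8 in bin 8; 4 remain.
Put 8 in bin 9; 4 remain.
Put 8 in bin 10; 4 remain.
Put 8 in bin 11; 4 remain.
Put 6 in bin 12; 6 remain.
Put 6 in bin 12; 0 remain.
Put 4 in bin 8; 0 remain.
Put 4 in bin 9; 0 remain.
Put 2 in bin 3; 0 remain.
Put 2 in bin 4; 0 remain.
Put 1 in bin 1; 0 remain.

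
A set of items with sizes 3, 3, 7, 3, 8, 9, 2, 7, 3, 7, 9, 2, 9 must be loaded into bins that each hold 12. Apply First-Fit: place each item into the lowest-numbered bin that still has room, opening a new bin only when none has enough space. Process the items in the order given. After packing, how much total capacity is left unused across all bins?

3 → bin 1 (remaining 9)
3 → bin 1 (remaining 6)
7 → bin 2 (remaining 5)
3 → bin 1 (remaining 3)
8 → bin 3 (remaining 4)
9 → bin 4 (remaining 3)
2 → bin 1 (remaining 1)
7 → bin 5 (remaining 5)
3 → bin 2 (remaining 2)
7 → bin 6 (remaining 5)
9 → bin 7 (remaining 3)
2 → bin 2 (remaining 0)
9 → bin 8 (remaining 3)
8 bins × 12 = 96; used 72; unused 24.

24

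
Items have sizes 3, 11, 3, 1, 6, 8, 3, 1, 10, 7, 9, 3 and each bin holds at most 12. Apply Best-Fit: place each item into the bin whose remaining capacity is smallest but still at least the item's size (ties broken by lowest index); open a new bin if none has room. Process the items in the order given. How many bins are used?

6

3 → bin 1 (remaining 9)
11 → bin 2 (remaining 1)
3 → bin 1 (remaining 6)
1 → bin 2 (remaining 0)
6 → bin 1 (remaining 0)
8 → bin 3 (remaining 4)
3 → bin 3 (remaining 1)
1 → bin 3 (remaining 0)
10 → bin 4 (remaining 2)
7 → bin 5 (remaining 5)
9 → bin 6 (remaining 3)
3 → bin 6 (remaining 0)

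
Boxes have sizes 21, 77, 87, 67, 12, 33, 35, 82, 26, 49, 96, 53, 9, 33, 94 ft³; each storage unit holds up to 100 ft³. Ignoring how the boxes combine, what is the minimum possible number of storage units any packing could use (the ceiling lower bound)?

8

Total size = 21 + 77 + 87 + 67 + 12 + 33 + 35 + 82 + 26 + 49 + 96 + 53 + 9 + 33 + 94 = 774 ft³.
⌈774 / 100⌉ = 8.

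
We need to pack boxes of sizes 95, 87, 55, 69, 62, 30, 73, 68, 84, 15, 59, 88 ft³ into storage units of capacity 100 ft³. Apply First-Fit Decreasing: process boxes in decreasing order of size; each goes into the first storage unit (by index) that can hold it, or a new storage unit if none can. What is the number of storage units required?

Sorted descending: 95, 88, 87, 84, 73, 69, 68, 62, 59, 55, 30, 15.
storage unit 1: place 95 ft³, 5 ft³ left
storage unit 2: place 88 ft³, 12 ft³ left
storage unit 3: place 87 ft³, 13 ft³ left
storage unit 4: place 84 ft³, 16 ft³ left
storage unit 5: place 73 ft³, 27 ft³ left
storage unit 6: place 69 ft³, 31 ft³ left
storage unit 7: place 68 ft³, 32 ft³ left
storage unit 8: place 62 ft³, 38 ft³ left
storage unit 9: place 59 ft³, 41 ft³ left
storage unit 10: place 55 ft³, 45 ft³ left
storage unit 6: place 30 ft³, 1 ft³ left
storage unit 4: place 15 ft³, 1 ft³ left
Final storage units: [95] [88] [87] [84,15] [73] [69,30] [68] [62] [59] [55].

10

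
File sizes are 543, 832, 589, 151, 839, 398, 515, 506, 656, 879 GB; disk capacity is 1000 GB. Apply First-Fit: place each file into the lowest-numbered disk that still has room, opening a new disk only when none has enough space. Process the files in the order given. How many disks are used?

8

disk 1: place 543 GB, 457 GB left
disk 2: place 832 GB, 168 GB left
disk 3: place 589 GB, 411 GB left
disk 1: place 151 GB, 306 GB left
disk 4: place 839 GB, 161 GB left
disk 3: place 398 GB, 13 GB left
disk 5: place 515 GB, 485 GB left
disk 6: place 506 GB, 494 GB left
disk 7: place 656 GB, 344 GB left
disk 8: place 879 GB, 121 GB left
Final disks: [543,151] [832] [589,398] [839] [515] [506] [656] [879].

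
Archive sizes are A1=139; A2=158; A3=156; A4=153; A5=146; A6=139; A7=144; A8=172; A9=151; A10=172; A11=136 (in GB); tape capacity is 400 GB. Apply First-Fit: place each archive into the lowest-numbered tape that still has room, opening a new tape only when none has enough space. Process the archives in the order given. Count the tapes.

6 tapes

A1 (139 GB) → tape 1 (remaining 261 GB)
A2 (158 GB) → tape 1 (remaining 103 GB)
A3 (156 GB) → tape 2 (remaining 244 GB)
A4 (153 GB) → tape 2 (remaining 91 GB)
A5 (146 GB) → tape 3 (remaining 254 GB)
A6 (139 GB) → tape 3 (remaining 115 GB)
A7 (144 GB) → tape 4 (remaining 256 GB)
A8 (172 GB) → tape 4 (remaining 84 GB)
A9 (151 GB) → tape 5 (remaining 249 GB)
A10 (172 GB) → tape 5 (remaining 77 GB)
A11 (136 GB) → tape 6 (remaining 264 GB)
Final tapes: [139,158] [156,153] [146,139] [144,172] [151,172] [136].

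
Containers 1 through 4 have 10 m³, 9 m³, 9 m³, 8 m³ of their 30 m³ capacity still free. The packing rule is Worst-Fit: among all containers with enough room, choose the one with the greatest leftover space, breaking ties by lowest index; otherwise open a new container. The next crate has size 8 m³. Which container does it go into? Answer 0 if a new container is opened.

Containers with room: container 1 (10 m³), container 2 (9 m³), container 3 (9 m³), container 4 (8 m³).
Most room is container 1 with 10 m³ free.

1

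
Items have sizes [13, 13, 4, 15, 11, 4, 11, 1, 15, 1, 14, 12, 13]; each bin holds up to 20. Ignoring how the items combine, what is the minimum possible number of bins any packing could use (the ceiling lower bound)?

7

Total size = 13 + 13 + 4 + 15 + 11 + 4 + 11 + 1 + 15 + 1 + 14 + 12 + 13 = 127.
⌈127 / 20⌉ = 7.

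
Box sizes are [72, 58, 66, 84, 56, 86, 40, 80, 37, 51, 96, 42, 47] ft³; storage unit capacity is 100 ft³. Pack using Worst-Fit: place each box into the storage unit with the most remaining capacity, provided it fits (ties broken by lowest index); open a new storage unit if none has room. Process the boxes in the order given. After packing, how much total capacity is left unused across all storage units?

Put 72 ft³ in storage unit 1; 28 ft³ remain.
Put 58 ft³ in storage unit 2; 42 ft³ remain.
Put 66 ft³ in storage unit 3; 34 ft³ remain.
Put 84 ft³ in storage unit 4; 16 ft³ remain.
Put 56 ft³ in storage unit 5; 44 ft³ remain.
Put 86 ft³ in storage unit 6; 14 ft³ remain.
Put 40 ft³ in storage unit 5; 4 ft³ remain.
Put 80 ft³ in storage unit 7; 20 ft³ remain.
Put 37 ft³ in storage unit 2; 5 ft³ remain.
Put 51 ft³ in storage unit 8; 49 ft³ remain.
Put 96 ft³ in storage unit 9; 4 ft³ remain.
Put 42 ft³ in storage unit 8; 7 ft³ remain.
Put 47 ft³ in storage unit 10; 53 ft³ remain.
10 storage units × 100 ft³ = 1000 ft³; used 815 ft³; unused 185 ft³.

185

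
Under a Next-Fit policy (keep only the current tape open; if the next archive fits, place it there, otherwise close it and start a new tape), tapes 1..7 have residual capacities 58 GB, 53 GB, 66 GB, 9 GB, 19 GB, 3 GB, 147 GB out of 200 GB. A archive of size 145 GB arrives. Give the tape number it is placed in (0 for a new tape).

7

Next-Fit only looks at tape 7, which has 147 GB free.
145 GB fits there.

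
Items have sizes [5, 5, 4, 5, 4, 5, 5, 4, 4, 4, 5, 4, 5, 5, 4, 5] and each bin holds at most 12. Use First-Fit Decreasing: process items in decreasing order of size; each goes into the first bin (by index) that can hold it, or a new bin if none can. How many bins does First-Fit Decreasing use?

Sorted descending: 5, 5, 5, 5, 5, 5, 5, 5, 5, 4, 4, 4, 4, 4, 4, 4.
Put 5 in bin 1; 7 remain.
Put 5 in bin 1; 2 remain.
Put 5 in bin 2; 7 remain.
Put 5 in bin 2; 2 remain.
Put 5 in bin 3; 7 remain.
Put 5 in bin 3; 2 remain.
Put 5 in bin 4; 7 remain.
Put 5 in bin 4; 2 remain.
Put 5 in bin 5; 7 remain.
Put 4 in bin 5; 3 remain.
Put 4 in bin 6; 8 remain.
Put 4 in bin 6; 4 remain.
Put 4 in bin 6; 0 remain.
Put 4 in bin 7; 8 remain.
Put 4 in bin 7; 4 remain.
Put 4 in bin 7; 0 remain.
Final bins: [5,5] [5,5] [5,5] [5,5] [5,4] [4,4,4] [4,4,4].

7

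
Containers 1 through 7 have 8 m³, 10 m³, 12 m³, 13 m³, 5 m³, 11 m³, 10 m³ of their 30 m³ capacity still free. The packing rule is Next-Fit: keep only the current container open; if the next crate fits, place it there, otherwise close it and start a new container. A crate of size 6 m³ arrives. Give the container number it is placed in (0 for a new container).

7

Next-Fit only looks at container 7, which has 10 m³ free.
6 m³ fits there.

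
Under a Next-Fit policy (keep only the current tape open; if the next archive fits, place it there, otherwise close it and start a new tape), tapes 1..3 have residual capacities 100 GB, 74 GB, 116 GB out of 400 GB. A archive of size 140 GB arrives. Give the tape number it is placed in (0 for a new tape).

0

Next-Fit only looks at tape 3, which has 116 GB free.
140 GB does not fit, so a new tape is opened.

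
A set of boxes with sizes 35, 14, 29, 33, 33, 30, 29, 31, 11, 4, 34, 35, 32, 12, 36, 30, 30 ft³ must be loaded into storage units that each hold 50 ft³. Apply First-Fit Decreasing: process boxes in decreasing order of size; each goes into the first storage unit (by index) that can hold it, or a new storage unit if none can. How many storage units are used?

13 storage units

Sorted descending: 36, 35, 35, 34, 33, 33, 32, 31, 30, 30, 30, 29, 29, 14, 12, 11, 4.
Put 36 ft³ in storage unit 1; 14 ft³ remain.
Put 35 ft³ in storage unit 2; 15 ft³ remain.
Put 35 ft³ in storage unit 3; 15 ft³ remain.
Put 34 ft³ in storage unit 4; 16 ft³ remain.
Put 33 ft³ in storage unit 5; 17 ft³ remain.
Put 33 ft³ in storage unit 6; 17 ft³ remain.
Put 32 ft³ in storage unit 7; 18 ft³ remain.
Put 31 ft³ in storage unit 8; 19 ft³ remain.
Put 30 ft³ in storage unit 9; 20 ft³ remain.
Put 30 ft³ in storage unit 10; 20 ft³ remain.
Put 30 ft³ in storage unit 11; 20 ft³ remain.
Put 29 ft³ in storage unit 12; 21 ft³ remain.
Put 29 ft³ in storage unit 13; 21 ft³ remain.
Put 14 ft³ in storage unit 1; 0 ft³ remain.
Put 12 ft³ in storage unit 2; 3 ft³ remain.
Put 11 ft³ in storage unit 3; 4 ft³ remain.
Put 4 ft³ in storage unit 3; 0 ft³ remain.
Final storage units: [36,14] [35,12] [35,11,4] [34] [33] [33] [32] [31] [30] [30] [30] [29] [29].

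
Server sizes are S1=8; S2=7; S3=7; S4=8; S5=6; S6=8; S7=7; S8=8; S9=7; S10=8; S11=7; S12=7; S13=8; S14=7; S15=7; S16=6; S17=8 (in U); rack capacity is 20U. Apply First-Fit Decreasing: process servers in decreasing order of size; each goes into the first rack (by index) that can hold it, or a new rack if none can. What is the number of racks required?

Sorted descending: 8, 8, 8, 8, 8, 8, 8, 7, 7, 7, 7, 7, 7, 7, 7, 6, 6.
Put 8U in rack 1; 12U remain.
Put 8U in rack 1; 4U remain.
Put 8U in rack 2; 12U remain.
Put 8U in rack 2; 4U remain.
Put 8U in rack 3; 12U remain.
Put 8U in rack 3; 4U remain.
Put 8U in rack 4; 12U remain.
Put 7U in rack 4; 5U remain.
Put 7U in rack 5; 13U remain.
Put 7U in rack 5; 6U remain.
Put 7U in rack 6; 13U remain.
Put 7U in rack 6; 6U remain.
Put 7U in rack 7; 13U remain.
Put 7U in rack 7; 6U remain.
Put 7U in rack 8; 13U remain.
Put 6U in rack 5; 0U remain.
Put 6U in rack 6; 0U remain.

8 racks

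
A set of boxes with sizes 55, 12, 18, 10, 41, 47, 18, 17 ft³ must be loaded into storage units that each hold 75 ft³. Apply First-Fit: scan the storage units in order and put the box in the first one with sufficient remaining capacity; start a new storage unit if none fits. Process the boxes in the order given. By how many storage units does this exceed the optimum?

1

First-Fit: [55,12] [18,10,41] [47,18] [17] → 4 storage units.
Total size 218 ft³; any packing needs at least ⌈218/75⌉ = 3 storage units.
An optimal packing achieves that bound: [55,18] [47,18,10] [41,17,12] → 3 storage units.
Excess: 4 − 3 = 1.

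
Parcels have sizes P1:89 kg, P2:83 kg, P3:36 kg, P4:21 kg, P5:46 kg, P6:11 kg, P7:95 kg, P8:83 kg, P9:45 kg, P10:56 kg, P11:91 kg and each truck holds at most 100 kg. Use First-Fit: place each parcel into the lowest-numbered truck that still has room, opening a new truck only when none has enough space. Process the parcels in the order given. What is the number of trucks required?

8

Put P1 (89 kg) in truck 1; 11 kg remain.
Put P2 (83 kg) in truck 2; 17 kg remain.
Put P3 (36 kg) in truck 3; 64 kg remain.
Put P4 (21 kg) in truck 3; 43 kg remain.
Put P5 (46 kg) in truck 4; 54 kg remain.
Put P6 (11 kg) in truck 1; 0 kg remain.
Put P7 (95 kg) in truck 5; 5 kg remain.
Put P8 (83 kg) in truck 6; 17 kg remain.
Put P9 (45 kg) in truck 4; 9 kg remain.
Put P10 (56 kg) in truck 7; 44 kg remain.
Put P11 (91 kg) in truck 8; 9 kg remain.
Final trucks: [89,11] [83] [36,21] [46,45] [95] [83] [56] [91].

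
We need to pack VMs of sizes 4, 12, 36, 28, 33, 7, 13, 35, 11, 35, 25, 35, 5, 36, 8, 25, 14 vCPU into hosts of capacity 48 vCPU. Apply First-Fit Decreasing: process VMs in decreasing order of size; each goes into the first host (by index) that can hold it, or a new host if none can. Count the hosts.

9 hosts

Sorted descending: 36, 36, 35, 35, 35, 33, 28, 25, 25, 14, 13, 12, 11, 8, 7, 5, 4.
Put 36 vCPU in host 1; 12 vCPU remain.
Put 36 vCPU in host 2; 12 vCPU remain.
Put 35 vCPU in host 3; 13 vCPU remain.
Put 35 vCPU in host 4; 13 vCPU remain.
Put 35 vCPU in host 5; 13 vCPU remain.
Put 33 vCPU in host 6; 15 vCPU remain.
Put 28 vCPU in host 7; 20 vCPU remain.
Put 25 vCPU in host 8; 23 vCPU remain.
Put 25 vCPU in host 9; 23 vCPU remain.
Put 14 vCPU in host 6; 1 vCPU remain.
Put 13 vCPU in host 3; 0 vCPU remain.
Put 12 vCPU in host 1; 0 vCPU remain.
Put 11 vCPU in host 2; 1 vCPU remain.
Put 8 vCPU in host 4; 5 vCPU remain.
Put 7 vCPU in host 5; 6 vCPU remain.
Put 5 vCPU in host 4; 0 vCPU remain.
Put 4 vCPU in host 5; 2 vCPU remain.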